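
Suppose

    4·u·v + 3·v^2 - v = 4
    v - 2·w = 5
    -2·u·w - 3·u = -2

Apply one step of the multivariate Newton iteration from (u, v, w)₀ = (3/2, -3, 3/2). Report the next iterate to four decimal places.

At (3/2, -3, 3/2): F = (8.0000, -11.0000, -7.0000).
Jacobian J = [[4·v, 4·u + 6·v - 1, 0], [0, 1, -2], [-2·w - 3, 0, -2·u]].
At the point, J = [[-12.0000, -13.0000, 0.0000], [0.0000, 1.0000, -2.0000], [-6.0000, 0.0000, -3.0000]] (det J = -120.0000).
Solving J·Δ = −F gives Δ = (1.8583, -1.1000, -6.0500).
Then the next iterate is (u, v, w)₁ = (3.3583, -4.1000, -4.5500).

(3.3583, -4.1000, -4.5500)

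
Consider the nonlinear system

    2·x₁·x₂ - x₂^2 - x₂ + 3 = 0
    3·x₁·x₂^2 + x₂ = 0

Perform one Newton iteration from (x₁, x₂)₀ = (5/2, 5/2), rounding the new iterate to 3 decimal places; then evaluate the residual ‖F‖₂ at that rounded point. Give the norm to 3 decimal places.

At (5/2, 5/2): F = (6.750, 49.375).
Jacobian J = [[2·x₂, 2·x₁ - 2·x₂ - 1], [3·x₂^2, 6·x₁·x₂ + 1]].
At the point, J = [[5.000, -1.000], [18.750, 38.500]] (det J = 211.250).
Solving J·Δ = −F gives Δ = (-1.464, -0.570).
Then the next iterate is (x₁, x₂)₁ = (1.036, 1.930).
Re-evaluating at (1.036, 1.930): F = (1.34406, 13.50699), so ‖F‖₂ = 13.574.

13.574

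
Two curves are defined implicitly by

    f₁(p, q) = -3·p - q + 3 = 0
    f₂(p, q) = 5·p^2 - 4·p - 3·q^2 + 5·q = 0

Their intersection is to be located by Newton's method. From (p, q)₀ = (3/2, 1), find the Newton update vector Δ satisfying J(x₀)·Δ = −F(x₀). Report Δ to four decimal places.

At (3/2, 1): F = (-2.5000, 7.2500).
Jacobian J = [[-3, -1], [10·p - 4, -6·q + 5]].
At the point, J = [[-3.0000, -1.0000], [11.0000, -1.0000]] (det J = 14.0000).
Solving J·Δ = −F gives Δ = (-0.6964, -0.4107).

(-0.6964, -0.4107)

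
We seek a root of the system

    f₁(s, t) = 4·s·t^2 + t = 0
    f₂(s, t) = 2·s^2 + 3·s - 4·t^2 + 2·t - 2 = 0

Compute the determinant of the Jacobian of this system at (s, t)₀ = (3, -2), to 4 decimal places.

993.0000

J = [[4·t^2, 8·s·t + 1], [4·s + 3, -8·t + 2]].
At the point, J = [[16.0000, -47.0000], [15.0000, 18.0000]].
det J = 993.0000.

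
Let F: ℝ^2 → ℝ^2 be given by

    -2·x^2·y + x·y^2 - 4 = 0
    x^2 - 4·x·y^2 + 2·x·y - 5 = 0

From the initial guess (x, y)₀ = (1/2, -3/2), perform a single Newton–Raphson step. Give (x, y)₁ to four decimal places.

(2.9661, 3.9110)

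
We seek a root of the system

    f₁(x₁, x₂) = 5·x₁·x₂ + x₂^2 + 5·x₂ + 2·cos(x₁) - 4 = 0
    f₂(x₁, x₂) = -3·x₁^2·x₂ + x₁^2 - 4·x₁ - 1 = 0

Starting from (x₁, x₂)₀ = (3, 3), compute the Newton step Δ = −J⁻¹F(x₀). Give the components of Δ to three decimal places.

At (3, 3): F = (63.02002, -85.000).
Jacobian J = [[5·x₂ - 2·sin(x₁), 5·x₁ + 2·x₂ + 5], [-6·x₁·x₂ + 2·x₁ - 4, -3·x₁^2]].
At the point, J = [[14.71776, 26.000], [-52.000, -27.000]] (det J = 954.62048).
Solving J·Δ = −F gives Δ = (-0.533, -2.122).

(-0.533, -2.122)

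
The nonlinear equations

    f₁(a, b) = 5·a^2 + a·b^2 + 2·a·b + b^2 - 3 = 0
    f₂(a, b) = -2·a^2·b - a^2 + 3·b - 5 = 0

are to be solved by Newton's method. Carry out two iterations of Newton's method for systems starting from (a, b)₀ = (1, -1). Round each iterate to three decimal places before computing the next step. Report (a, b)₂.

At (1, -1): F = (2.000, -7.000).
Jacobian J = [[10·a + b^2 + 2·b, 2·a·b + 2·a + 2·b], [-4·a·b - 2·a, -2·a^2 + 3]].
At the point, J = [[9.000, -2.000], [2.000, 1.000]] (det J = 13.000).
Solving J·Δ = −F gives Δ = (0.923, 5.154).
Then the next iterate is (a, b)₁ = (1.923, 4.154).
Round to (1.923, 4.154) and repeat: F = (81.90439, -26.95832), J = [[44.79372, 28.13028], [-35.79857, -4.39586]].
Δ = (-0.492, -2.129), so (a, b)₂ = (1.431, 2.025).

(1.431, 2.025)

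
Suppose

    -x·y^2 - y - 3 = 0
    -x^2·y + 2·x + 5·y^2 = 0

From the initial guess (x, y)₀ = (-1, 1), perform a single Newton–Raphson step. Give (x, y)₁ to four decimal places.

At (-1, 1): F = (-3.0000, 2.0000).
Jacobian J = [[-y^2, -2·x·y - 1], [-2·x·y + 2, -x^2 + 10·y]].
At the point, J = [[-1.0000, 1.0000], [4.0000, 9.0000]] (det J = -13.0000).
Solving J·Δ = −F gives Δ = (-2.2308, 0.7692).
Then the next iterate is (x, y)₁ = (-3.2308, 1.7692).

(-3.2308, 1.7692)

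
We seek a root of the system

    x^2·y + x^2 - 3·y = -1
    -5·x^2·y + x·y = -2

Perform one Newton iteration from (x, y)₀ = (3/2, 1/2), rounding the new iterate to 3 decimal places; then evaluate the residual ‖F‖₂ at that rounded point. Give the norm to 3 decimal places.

At (3/2, 1/2): F = (2.875, -2.875).
Jacobian J = [[2·x·y + 2·x, x^2 - 3], [-10·x·y + y, -5·x^2 + x]].
At the point, J = [[4.500, -0.750], [-7.000, -9.750]] (det J = -49.125).
Solving J·Δ = −F gives Δ = (-0.615, 0.146).
Then the next iterate is (x, y)₁ = (0.885, 0.646).
Re-evaluating at (0.885, 0.646): F = (0.35119, 0.04189), so ‖F‖₂ = 0.354.

0.354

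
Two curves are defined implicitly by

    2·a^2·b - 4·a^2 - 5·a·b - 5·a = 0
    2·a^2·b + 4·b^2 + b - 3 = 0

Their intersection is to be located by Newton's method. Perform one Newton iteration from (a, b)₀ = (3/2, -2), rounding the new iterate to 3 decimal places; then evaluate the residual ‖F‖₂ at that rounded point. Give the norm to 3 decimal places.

3.950

At (3/2, -2): F = (-10.500, 2.000).
Jacobian J = [[4·a·b - 8·a - 5·b - 5, 2·a^2 - 5·a], [4·a·b, 2·a^2 + 8·b + 1]].
At the point, J = [[-19.000, -3.000], [-12.000, -10.500]] (det J = 163.500).
Solving J·Δ = −F gives Δ = (-0.711, 1.003).
Then the next iterate is (a, b)₁ = (0.789, -0.997).
Re-evaluating at (0.789, -0.997): F = (-3.74323, -1.26227), so ‖F‖₂ = 3.950.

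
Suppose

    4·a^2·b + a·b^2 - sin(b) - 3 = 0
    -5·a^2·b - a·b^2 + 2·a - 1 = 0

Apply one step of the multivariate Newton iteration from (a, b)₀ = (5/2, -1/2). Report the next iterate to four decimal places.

(2.6096, 0.2152)

At (5/2, -1/2): F = (-14.395574, 19.0000).
Jacobian J = [[8·a·b + b^2, 4·a^2 + 2·a·b - cos(b)], [-10·a·b - b^2 + 2, -5·a^2 - 2·a·b]].
At the point, J = [[-9.7500, 21.622417], [14.2500, -28.7500]] (det J = -27.806948).
Solving J·Δ = −F gives Δ = (0.1096, 0.7152).
Then the next iterate is (a, b)₁ = (2.6096, 0.2152).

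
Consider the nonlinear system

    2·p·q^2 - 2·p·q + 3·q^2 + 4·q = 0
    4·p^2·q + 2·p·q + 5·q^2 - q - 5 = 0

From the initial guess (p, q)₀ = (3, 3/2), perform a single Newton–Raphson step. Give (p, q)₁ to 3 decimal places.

(2.183, 0.859)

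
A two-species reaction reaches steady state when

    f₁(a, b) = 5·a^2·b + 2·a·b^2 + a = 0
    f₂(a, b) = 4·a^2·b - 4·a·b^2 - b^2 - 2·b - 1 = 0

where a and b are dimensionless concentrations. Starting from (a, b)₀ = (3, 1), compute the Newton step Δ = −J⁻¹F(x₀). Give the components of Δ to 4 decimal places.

(-0.8082, -0.4795)

At (3, 1): F = (54.0000, 20.0000).
Jacobian J = [[10·a·b + 2·b^2 + 1, 5·a^2 + 4·a·b], [8·a·b - 4·b^2, 4·a^2 - 8·a·b - 2·b - 2]].
At the point, J = [[33.0000, 57.0000], [20.0000, 8.0000]] (det J = -876.0000).
Solving J·Δ = −F gives Δ = (-0.8082, -0.4795).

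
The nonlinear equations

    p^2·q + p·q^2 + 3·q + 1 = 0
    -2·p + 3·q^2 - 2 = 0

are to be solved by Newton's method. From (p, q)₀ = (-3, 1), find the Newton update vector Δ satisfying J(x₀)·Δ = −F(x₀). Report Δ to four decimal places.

(1.0000, -0.8333)

At (-3, 1): F = (10.0000, 7.0000).
Jacobian J = [[2·p·q + q^2, p^2 + 2·p·q + 3], [-2, 6·q]].
At the point, J = [[-5.0000, 6.0000], [-2.0000, 6.0000]] (det J = -18.0000).
Solving J·Δ = −F gives Δ = (1.0000, -0.8333).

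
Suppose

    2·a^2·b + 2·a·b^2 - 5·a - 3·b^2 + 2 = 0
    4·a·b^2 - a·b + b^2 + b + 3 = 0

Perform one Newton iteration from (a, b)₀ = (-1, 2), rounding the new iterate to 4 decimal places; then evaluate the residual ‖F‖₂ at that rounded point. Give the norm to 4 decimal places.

1.4577

At (-1, 2): F = (-9.0000, -5.0000).
Jacobian J = [[4·a·b + 2·b^2 - 5, 2·a^2 + 4·a·b - 6·b], [4·b^2 - b, 8·a·b - a + 2·b + 1]].
At the point, J = [[-5.0000, -18.0000], [14.0000, -10.0000]] (det J = 302.0000).
Solving J·Δ = −F gives Δ = (0.0000, -0.5000).
Then the next iterate is (a, b)₁ = (-1.0000, 1.5000).
Re-evaluating at (-1.0000, 1.5000): F = (-1.2500, -0.7500), so ‖F‖₂ = 1.4577.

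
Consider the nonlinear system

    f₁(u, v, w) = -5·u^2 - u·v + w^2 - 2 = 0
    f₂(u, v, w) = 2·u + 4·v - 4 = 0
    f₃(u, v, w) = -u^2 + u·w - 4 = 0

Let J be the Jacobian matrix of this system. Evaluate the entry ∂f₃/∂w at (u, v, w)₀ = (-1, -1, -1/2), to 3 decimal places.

-1.000

∂f₃/∂w = u.
At (-1, -1, -1/2) this is -1.000.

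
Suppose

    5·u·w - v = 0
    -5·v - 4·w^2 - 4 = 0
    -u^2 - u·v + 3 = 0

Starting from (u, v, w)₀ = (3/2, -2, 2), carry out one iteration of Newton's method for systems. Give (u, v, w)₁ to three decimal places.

(1.177, 0.716, 0.526)

At (3/2, -2, 2): F = (17.000, -10.000, 3.750).
Jacobian J = [[5·w, -1, 5·u], [0, -5, -8·w], [-2·u - v, -u, 0]].
At the point, J = [[10.000, -1.000, 7.500], [0.000, -5.000, -16.000], [-1.000, -1.500, 0.000]] (det J = -293.500).
Solving J·Δ = −F gives Δ = (-0.323, 2.716, -1.474).
Then the next iterate is (u, v, w)₁ = (1.177, 0.716, 0.526).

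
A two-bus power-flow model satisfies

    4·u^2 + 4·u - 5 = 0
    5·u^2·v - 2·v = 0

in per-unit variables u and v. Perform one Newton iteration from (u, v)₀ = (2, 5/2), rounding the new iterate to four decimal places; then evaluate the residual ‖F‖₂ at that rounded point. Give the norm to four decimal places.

At (2, 5/2): F = (19.0000, 45.0000).
Jacobian J = [[8·u + 4, 0], [10·u·v, 5·u^2 - 2]].
At the point, J = [[20.0000, 0.0000], [50.0000, 18.0000]] (det J = 360.0000).
Solving J·Δ = −F gives Δ = (-0.9500, 0.1389).
Then the next iterate is (u, v)₁ = (1.0500, 2.6389).
Re-evaluating at (1.0500, 2.6389): F = (3.6100, 9.269136), so ‖F‖₂ = 9.9473.

9.9473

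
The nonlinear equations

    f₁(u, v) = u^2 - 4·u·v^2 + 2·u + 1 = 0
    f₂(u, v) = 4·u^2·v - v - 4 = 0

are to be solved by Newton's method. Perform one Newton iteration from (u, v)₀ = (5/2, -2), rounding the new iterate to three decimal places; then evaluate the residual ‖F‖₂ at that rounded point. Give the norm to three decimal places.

At (5/2, -2): F = (-27.750, -52.000).
Jacobian J = [[2·u - 4·v^2 + 2, -8·u·v], [8·u·v, 4·u^2 - 1]].
At the point, J = [[-9.000, 40.000], [-40.000, 24.000]] (det J = 1384.000).
Solving J·Δ = −F gives Δ = (-1.022, 0.464).
Then the next iterate is (u, v)₁ = (1.478, -1.536).
Re-evaluating at (1.478, -1.536): F = (-7.80767, -15.88547), so ‖F‖₂ = 17.701.

17.701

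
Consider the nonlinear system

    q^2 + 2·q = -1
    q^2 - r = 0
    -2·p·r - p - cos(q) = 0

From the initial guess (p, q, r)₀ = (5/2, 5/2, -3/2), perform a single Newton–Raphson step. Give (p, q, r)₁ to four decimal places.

(-2.3769, 0.7500, -2.5000)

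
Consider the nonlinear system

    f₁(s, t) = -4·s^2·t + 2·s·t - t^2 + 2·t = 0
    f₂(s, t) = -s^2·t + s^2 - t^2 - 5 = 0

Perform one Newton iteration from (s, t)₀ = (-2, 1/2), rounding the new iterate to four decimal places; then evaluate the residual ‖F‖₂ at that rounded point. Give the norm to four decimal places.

1.6190

At (-2, 1/2): F = (-9.2500, -3.2500).
Jacobian J = [[-8·s·t + 2·t, -4·s^2 + 2·s - 2·t + 2], [-2·s·t + 2·s, -s^2 - 2·t]].
At the point, J = [[9.0000, -19.0000], [-2.0000, -5.0000]] (det J = -83.0000).
Solving J·Δ = −F gives Δ = (-0.1867, -0.5753).
Then the next iterate is (s, t)₁ = (-2.1867, -0.0753).
Re-evaluating at (-2.1867, -0.0753): F = (1.613282, 0.136046), so ‖F‖₂ = 1.6190.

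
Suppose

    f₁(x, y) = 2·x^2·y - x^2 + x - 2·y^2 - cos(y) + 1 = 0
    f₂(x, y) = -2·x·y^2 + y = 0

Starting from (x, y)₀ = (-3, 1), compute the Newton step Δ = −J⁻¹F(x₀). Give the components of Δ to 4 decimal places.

At (-3, 1): F = (4.459698, 7.0000).
Jacobian J = [[4·x·y - 2·x + 1, 2·x^2 - 4·y + sin(y)], [-2·y^2, -4·x·y + 1]].
At the point, J = [[-5.0000, 14.841471], [-2.0000, 13.0000]] (det J = -35.317058).
Solving J·Δ = −F gives Δ = (-1.3001, -0.7385).

(-1.3001, -0.7385)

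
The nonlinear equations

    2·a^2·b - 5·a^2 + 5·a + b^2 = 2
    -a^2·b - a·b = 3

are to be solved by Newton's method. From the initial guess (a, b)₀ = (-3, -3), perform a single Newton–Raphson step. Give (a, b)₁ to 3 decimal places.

(-1.122, -5.195)

At (-3, -3): F = (-107.000, 15.000).
Jacobian J = [[4·a·b - 10·a + 5, 2·a^2 + 2·b], [-2·a·b - b, -a^2 - a]].
At the point, J = [[71.000, 12.000], [-15.000, -6.000]] (det J = -246.000).
Solving J·Δ = −F gives Δ = (1.878, -2.195).
Then the next iterate is (a, b)₁ = (-1.122, -5.195).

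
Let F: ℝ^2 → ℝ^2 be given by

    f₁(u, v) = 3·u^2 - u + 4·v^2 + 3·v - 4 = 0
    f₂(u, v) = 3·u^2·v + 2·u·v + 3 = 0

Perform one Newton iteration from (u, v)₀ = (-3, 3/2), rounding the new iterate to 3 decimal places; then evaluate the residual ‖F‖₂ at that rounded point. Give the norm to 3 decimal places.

873.907

At (-3, 3/2): F = (39.500, 34.500).
Jacobian J = [[6·u - 1, 8·v + 3], [6·u·v + 2·v, 3·u^2 + 2·u]].
At the point, J = [[-19.000, 15.000], [-24.000, 21.000]] (det J = -39.000).
Solving J·Δ = −F gives Δ = (8.000, 7.500).
Then the next iterate is (u, v)₁ = (5.000, 9.000).
Re-evaluating at (5.000, 9.000): F = (417.000, 768.000), so ‖F‖₂ = 873.907.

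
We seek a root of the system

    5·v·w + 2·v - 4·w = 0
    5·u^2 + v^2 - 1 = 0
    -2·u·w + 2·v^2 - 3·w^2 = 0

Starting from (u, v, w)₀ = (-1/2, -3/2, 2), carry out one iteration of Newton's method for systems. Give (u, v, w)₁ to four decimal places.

(-0.6912, -0.3480, 0.9412)

At (-1/2, -3/2, 2): F = (-26.0000, 2.5000, -5.5000).
Jacobian J = [[0, 5·w + 2, 5·v - 4], [10·u, 2·v, 0], [-2·w, 4·v, -2·u - 6·w]].
At the point, J = [[0.0000, 12.0000, -11.5000], [-5.0000, -3.0000, 0.0000], [-4.0000, -6.0000, -11.0000]] (det J = -867.0000).
Solving J·Δ = −F gives Δ = (-0.1912, 1.1520, -1.0588).
Then the next iterate is (u, v, w)₁ = (-0.6912, -0.3480, 0.9412).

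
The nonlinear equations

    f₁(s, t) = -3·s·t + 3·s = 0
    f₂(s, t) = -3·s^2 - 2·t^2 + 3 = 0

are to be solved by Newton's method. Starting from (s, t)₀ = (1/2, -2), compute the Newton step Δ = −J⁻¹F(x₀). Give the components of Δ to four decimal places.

At (1/2, -2): F = (4.5000, -5.7500).
Jacobian J = [[-3·t + 3, -3·s], [-6·s, -4·t]].
At the point, J = [[9.0000, -1.5000], [-3.0000, 8.0000]] (det J = 67.5000).
Solving J·Δ = −F gives Δ = (-0.4056, 0.5667).

(-0.4056, 0.5667)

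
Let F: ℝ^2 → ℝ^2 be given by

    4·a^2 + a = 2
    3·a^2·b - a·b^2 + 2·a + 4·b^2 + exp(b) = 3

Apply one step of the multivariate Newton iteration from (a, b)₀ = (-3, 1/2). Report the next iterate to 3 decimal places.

(-1.652, 0.553)

At (-3, 1/2): F = (31.000, 7.89872).
Jacobian J = [[8·a + 1, 0], [6·a·b - b^2 + 2, 3·a^2 - 2·a·b + 8·b + exp(b)]].
At the point, J = [[-23.000, 0.000], [-7.250, 35.64872]] (det J = -819.92059).
Solving J·Δ = −F gives Δ = (1.348, 0.053).
Then the next iterate is (a, b)₁ = (-1.652, 0.553).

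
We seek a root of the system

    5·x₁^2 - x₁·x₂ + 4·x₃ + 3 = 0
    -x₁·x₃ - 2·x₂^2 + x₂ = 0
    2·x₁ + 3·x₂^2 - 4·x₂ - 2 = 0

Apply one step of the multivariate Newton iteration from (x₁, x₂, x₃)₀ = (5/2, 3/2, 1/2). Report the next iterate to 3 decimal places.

(1.252, 1.249, -0.449)

At (5/2, 3/2, 1/2): F = (32.500, -4.250, 3.750).
Jacobian J = [[10·x₁ - x₂, -x₁, 4], [-x₃, -4·x₂ + 1, -x₁], [2, 6·x₂ - 4, 0]].
At the point, J = [[23.500, -2.500, 4.000], [-0.500, -5.000, -2.500], [2.000, 5.000, 0.000]] (det J = 336.250).
Solving J·Δ = −F gives Δ = (-1.248, -0.251, -0.949).
Then the next iterate is (x₁, x₂, x₃)₁ = (1.252, 1.249, -0.449).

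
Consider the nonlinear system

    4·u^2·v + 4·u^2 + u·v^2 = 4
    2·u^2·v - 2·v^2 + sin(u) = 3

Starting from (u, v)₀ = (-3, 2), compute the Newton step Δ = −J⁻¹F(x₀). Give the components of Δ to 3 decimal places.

At (-3, 2): F = (92.000, 24.85888).
Jacobian J = [[8·u·v + 8·u + v^2, 4·u^2 + 2·u·v], [4·u·v + cos(u), 2·u^2 - 4·v]].
At the point, J = [[-68.000, 24.000], [-24.98999, 10.000]] (det J = -80.24018).
Solving J·Δ = −F gives Δ = (4.030, 7.586).

(4.030, 7.586)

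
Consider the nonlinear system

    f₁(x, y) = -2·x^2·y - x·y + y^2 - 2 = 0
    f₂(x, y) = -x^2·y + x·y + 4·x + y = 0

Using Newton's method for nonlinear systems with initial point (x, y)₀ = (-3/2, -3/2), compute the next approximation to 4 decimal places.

At (-3/2, -3/2): F = (4.7500, -1.8750).
Jacobian J = [[-4·x·y - y, -2·x^2 - x + 2·y], [-2·x·y + y + 4, -x^2 + x + 1]].
At the point, J = [[-7.5000, -6.0000], [-2.0000, -2.7500]] (det J = 8.6250).
Solving J·Δ = −F gives Δ = (2.8188, -2.7319).
Then the next iterate is (x, y)₁ = (1.3188, -4.2319).

(1.3188, -4.2319)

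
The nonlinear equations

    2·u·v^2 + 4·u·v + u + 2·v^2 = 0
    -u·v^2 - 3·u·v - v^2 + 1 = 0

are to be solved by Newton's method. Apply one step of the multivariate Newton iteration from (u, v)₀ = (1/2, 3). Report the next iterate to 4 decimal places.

(0.8406, 0.7971)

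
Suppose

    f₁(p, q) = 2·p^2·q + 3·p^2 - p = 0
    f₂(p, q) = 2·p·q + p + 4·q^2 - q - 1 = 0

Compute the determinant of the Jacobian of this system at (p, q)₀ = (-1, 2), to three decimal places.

J = [[4·p·q + 6·p - 1, 2·p^2], [2·q + 1, 2·p + 8·q - 1]].
At the point, J = [[-15.000, 2.000], [5.000, 13.000]].
det J = -205.000.

-205.000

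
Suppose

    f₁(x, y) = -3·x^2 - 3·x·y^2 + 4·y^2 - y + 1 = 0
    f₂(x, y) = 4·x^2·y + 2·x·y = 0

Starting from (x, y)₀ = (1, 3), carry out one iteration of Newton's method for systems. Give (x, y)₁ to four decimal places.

(0.8103, 0.9483)

At (1, 3): F = (4.0000, 18.0000).
Jacobian J = [[-6·x - 3·y^2, -6·x·y + 8·y - 1], [8·x·y + 2·y, 4·x^2 + 2·x]].
At the point, J = [[-33.0000, 5.0000], [30.0000, 6.0000]] (det J = -348.0000).
Solving J·Δ = −F gives Δ = (-0.1897, -2.0517).
Then the next iterate is (x, y)₁ = (0.8103, 0.9483).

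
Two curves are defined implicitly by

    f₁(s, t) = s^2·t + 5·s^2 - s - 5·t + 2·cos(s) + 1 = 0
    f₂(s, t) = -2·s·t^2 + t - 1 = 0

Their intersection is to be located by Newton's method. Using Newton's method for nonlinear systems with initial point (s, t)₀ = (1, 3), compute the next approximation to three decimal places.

(1.005, 1.537)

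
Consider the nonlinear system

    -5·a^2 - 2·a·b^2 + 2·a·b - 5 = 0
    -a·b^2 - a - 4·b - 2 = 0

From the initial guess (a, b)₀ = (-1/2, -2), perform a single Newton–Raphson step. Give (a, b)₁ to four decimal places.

At (-1/2, -2): F = (-0.2500, 8.5000).
Jacobian J = [[-10·a - 2·b^2 + 2·b, -4·a·b + 2·a], [-b^2 - 1, -2·a·b - 4]].
At the point, J = [[-7.0000, -5.0000], [-5.0000, -6.0000]] (det J = 17.0000).
Solving J·Δ = −F gives Δ = (-2.5882, 3.5735).
Then the next iterate is (a, b)₁ = (-3.0882, 1.5735).

(-3.0882, 1.5735)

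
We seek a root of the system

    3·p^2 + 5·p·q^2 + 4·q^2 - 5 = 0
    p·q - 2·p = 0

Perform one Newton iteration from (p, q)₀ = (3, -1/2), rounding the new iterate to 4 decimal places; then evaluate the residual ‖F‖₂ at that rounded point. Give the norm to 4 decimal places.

At (3, -1/2): F = (26.7500, -7.5000).
Jacobian J = [[6·p + 5·q^2, 10·p·q + 8·q], [q - 2, p]].
At the point, J = [[19.2500, -19.0000], [-2.5000, 3.0000]] (det J = 10.2500).
Solving J·Δ = −F gives Δ = (6.0732, 7.5610).
Then the next iterate is (p, q)₁ = (9.0732, 7.0610).
Re-evaluating at (9.0732, 7.0610): F = (2703.245130, 45.919465), so ‖F‖₂ = 2703.6351.

2703.6351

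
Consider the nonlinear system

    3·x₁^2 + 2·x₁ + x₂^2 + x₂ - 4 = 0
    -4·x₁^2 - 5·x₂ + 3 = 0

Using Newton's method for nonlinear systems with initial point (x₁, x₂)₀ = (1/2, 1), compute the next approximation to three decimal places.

(1.288, -0.231)

At (1/2, 1): F = (-0.250, -3.000).
Jacobian J = [[6·x₁ + 2, 2·x₂ + 1], [-8·x₁, -5]].
At the point, J = [[5.000, 3.000], [-4.000, -5.000]] (det J = -13.000).
Solving J·Δ = −F gives Δ = (0.788, -1.231).
Then the next iterate is (x₁, x₂)₁ = (1.288, -0.231).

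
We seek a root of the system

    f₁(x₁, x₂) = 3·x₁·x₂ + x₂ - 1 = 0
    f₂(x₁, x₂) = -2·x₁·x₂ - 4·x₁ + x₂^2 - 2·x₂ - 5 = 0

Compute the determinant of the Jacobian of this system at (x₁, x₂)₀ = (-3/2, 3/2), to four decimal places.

-6.5000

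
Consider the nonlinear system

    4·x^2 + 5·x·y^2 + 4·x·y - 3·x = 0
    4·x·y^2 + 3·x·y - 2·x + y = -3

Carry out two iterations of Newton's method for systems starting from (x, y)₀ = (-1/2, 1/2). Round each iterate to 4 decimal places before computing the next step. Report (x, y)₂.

At (-1/2, 1/2): F = (0.8750, 3.2500).
Jacobian J = [[8·x + 5·y^2 + 4·y - 3, 10·x·y + 4·x], [4·y^2 + 3·y - 2, 8·x·y + 3·x + 1]].
At the point, J = [[-3.7500, -4.5000], [0.5000, -2.5000]] (det J = 11.6250).
Solving J·Δ = −F gives Δ = (-1.0699, 1.0860).
Then the next iterate is (x, y)₁ = (-1.5699, 1.5860).
Round to (-1.5699, 1.5860) and repeat: F = (-15.136002, -15.539465), J = [[3.361780, -31.178214], [12.819584, -23.628591]].
Δ = (0.3961, -0.4428), so (x, y)₂ = (-1.1738, 1.1432).

(-1.1738, 1.1432)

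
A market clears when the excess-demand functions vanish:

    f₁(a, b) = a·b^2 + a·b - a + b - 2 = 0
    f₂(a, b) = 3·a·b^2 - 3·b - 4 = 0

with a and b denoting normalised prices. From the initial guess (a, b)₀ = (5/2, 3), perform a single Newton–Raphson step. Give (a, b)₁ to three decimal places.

At (5/2, 3): F = (28.500, 54.500).
Jacobian J = [[b^2 + b - 1, 2·a·b + a + 1], [3·b^2, 6·a·b - 3]].
At the point, J = [[11.000, 18.500], [27.000, 42.000]] (det J = -37.500).
Solving J·Δ = −F gives Δ = (5.033, -4.533).
Then the next iterate is (a, b)₁ = (7.533, -1.533).

(7.533, -1.533)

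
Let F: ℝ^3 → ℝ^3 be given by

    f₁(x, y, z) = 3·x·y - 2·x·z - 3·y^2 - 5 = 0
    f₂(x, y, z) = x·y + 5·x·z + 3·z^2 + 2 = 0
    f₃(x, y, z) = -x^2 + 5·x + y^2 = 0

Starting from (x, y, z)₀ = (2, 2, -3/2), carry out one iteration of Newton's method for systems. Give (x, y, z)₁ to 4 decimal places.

At (2, 2, -3/2): F = (1.0000, -2.2500, 10.0000).
Jacobian J = [[3·y - 2·z, 3·x - 6·y, -2·x], [y + 5·z, x, 5·x + 6·z], [-2·x + 5, 2·y, 0]].
At the point, J = [[9.0000, -6.0000, -4.0000], [-5.5000, 2.0000, 1.0000], [1.0000, 4.0000, 0.0000]] (det J = 54.0000).
Solving J·Δ = −F gives Δ = (-0.9630, -2.2593, 1.4722).
Then the next iterate is (x, y, z)₁ = (1.0370, -0.2593, -0.0278).

(1.0370, -0.2593, -0.0278)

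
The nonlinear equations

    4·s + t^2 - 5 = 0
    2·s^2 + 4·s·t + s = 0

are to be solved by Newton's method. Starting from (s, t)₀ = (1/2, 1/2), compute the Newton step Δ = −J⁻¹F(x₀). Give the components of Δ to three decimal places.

(2.500, -7.250)

At (1/2, 1/2): F = (-2.750, 2.000).
Jacobian J = [[4, 2·t], [4·s + 4·t + 1, 4·s]].
At the point, J = [[4.000, 1.000], [5.000, 2.000]] (det J = 3.000).
Solving J·Δ = −F gives Δ = (2.500, -7.250).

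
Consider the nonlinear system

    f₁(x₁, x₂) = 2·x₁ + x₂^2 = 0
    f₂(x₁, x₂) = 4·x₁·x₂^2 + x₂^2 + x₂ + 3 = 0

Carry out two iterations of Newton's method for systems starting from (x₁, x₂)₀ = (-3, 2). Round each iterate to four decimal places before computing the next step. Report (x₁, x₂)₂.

(-0.9889, 1.4307)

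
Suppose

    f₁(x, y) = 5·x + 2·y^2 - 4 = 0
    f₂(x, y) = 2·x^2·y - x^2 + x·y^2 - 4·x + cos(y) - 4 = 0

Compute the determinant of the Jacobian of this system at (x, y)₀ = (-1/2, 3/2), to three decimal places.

12.513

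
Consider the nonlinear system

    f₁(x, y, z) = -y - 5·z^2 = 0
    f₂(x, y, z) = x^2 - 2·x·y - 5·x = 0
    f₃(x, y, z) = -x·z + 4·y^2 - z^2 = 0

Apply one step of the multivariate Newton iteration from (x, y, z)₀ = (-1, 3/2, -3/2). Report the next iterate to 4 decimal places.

(-0.2592, 0.7042, -0.7031)

At (-1, 3/2, -3/2): F = (-12.7500, 9.0000, 5.2500).
Jacobian J = [[0, -1, -10·z], [2·x - 2·y - 5, -2·x, 0], [-z, 8·y, -x - 2·z]].
At the point, J = [[0.0000, -1.0000, 15.0000], [-10.0000, 2.0000, 0.0000], [1.5000, 12.0000, 4.0000]] (det J = -1885.0000).
Solving J·Δ = −F gives Δ = (0.7408, -0.7958, 0.7969).
Then the next iterate is (x, y, z)₁ = (-0.2592, 0.7042, -0.7031).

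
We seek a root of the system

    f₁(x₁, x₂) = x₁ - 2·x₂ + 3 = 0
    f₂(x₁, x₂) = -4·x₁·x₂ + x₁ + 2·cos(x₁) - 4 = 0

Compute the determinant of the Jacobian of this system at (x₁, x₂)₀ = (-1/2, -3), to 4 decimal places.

29.9177

J = [[1, -2], [-4·x₂ - 2·sin(x₁) + 1, -4·x₁]].
At the point, J = [[1.0000, -2.0000], [13.958851, 2.0000]].
det J = 29.9177.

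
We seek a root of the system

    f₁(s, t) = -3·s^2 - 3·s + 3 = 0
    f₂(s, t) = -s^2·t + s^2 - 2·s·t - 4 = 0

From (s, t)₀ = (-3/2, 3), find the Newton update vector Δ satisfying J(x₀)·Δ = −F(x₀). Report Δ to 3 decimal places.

(-0.125, -0.667)

At (-3/2, 3): F = (0.750, 0.500).
Jacobian J = [[-6·s - 3, 0], [-2·s·t + 2·s - 2·t, -s^2 - 2·s]].
At the point, J = [[6.000, 0.000], [0.000, 0.750]] (det J = 4.500).
Solving J·Δ = −F gives Δ = (-0.125, -0.667).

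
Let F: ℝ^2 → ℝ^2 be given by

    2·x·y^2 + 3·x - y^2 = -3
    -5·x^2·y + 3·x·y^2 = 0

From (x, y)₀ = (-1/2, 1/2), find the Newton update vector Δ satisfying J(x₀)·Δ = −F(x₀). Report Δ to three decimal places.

(-1.520, -2.160)

At (-1/2, 1/2): F = (1.000, -1.000).
Jacobian J = [[2·y^2 + 3, 4·x·y - 2·y], [-10·x·y + 3·y^2, -5·x^2 + 6·x·y]].
At the point, J = [[3.500, -2.000], [3.250, -2.750]] (det J = -3.125).
Solving J·Δ = −F gives Δ = (-1.520, -2.160).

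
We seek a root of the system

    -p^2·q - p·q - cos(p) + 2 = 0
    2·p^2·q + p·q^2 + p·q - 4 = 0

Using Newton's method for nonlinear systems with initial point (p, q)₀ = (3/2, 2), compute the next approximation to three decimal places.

(0.632, 2.135)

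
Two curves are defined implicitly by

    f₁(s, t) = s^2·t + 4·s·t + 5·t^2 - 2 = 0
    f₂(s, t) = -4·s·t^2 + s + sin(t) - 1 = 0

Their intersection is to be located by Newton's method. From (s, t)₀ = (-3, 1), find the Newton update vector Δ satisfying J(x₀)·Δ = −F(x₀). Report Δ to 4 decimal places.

(-2.2040, -0.6297)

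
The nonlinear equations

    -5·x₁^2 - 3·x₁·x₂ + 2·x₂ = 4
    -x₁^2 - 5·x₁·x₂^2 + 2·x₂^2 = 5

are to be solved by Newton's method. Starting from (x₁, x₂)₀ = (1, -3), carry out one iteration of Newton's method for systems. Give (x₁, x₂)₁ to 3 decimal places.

(-1.169, -6.831)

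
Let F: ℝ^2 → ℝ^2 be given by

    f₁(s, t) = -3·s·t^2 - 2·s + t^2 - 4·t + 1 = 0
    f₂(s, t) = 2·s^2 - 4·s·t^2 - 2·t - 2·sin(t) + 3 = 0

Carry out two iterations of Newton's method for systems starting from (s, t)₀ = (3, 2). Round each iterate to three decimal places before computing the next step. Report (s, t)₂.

(0.073, 1.178)

At (3, 2): F = (-45.000, -32.81859).
Jacobian J = [[-3·t^2 - 2, -6·s·t + 2·t - 4], [4·s - 4·t^2, -8·s·t - 2·cos(t) - 2]].
At the point, J = [[-14.000, -36.000], [-4.000, -49.16771]] (det J = 544.34789).
Solving J·Δ = −F gives Δ = (-1.894, -0.513).
Then the next iterate is (s, t)₁ = (1.106, 1.487).
Round to (1.106, 1.487) and repeat: F = (-12.28549, -9.30272), J = [[-8.63351, -10.89373], [-4.42068, -15.32437]].
Δ = (-1.033, -0.309), so (s, t)₂ = (0.073, 1.178).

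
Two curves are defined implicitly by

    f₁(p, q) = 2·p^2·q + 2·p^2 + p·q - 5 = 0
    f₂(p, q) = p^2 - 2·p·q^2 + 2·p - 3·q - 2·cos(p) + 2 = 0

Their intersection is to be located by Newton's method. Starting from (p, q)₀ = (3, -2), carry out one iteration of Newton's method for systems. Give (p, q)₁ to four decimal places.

At (3, -2): F = (-29.0000, 0.979985).
Jacobian J = [[4·p·q + 4·p + q, 2·p^2 + p], [2·p - 2·q^2 + 2·sin(p) + 2, -4·p·q - 3]].
At the point, J = [[-14.0000, 21.0000], [0.282240, 21.0000]] (det J = -299.927040).
Solving J·Δ = −F gives Δ = (-2.0991, -0.0185).
Then the next iterate is (p, q)₁ = (0.9009, -2.0185).

(0.9009, -2.0185)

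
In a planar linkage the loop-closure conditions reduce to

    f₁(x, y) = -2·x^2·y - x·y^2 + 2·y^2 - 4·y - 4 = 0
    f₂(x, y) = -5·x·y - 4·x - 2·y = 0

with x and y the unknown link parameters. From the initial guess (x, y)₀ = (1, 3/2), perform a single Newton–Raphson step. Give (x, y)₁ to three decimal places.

(-0.366, 1.672)

At (1, 3/2): F = (-10.750, -14.500).
Jacobian J = [[-4·x·y - y^2, -2·x^2 - 2·x·y + 4·y - 4], [-5·y - 4, -5·x - 2]].
At the point, J = [[-8.250, -3.000], [-11.500, -7.000]] (det J = 23.250).
Solving J·Δ = −F gives Δ = (-1.366, 0.172).
Then the next iterate is (x, y)₁ = (-0.366, 1.672).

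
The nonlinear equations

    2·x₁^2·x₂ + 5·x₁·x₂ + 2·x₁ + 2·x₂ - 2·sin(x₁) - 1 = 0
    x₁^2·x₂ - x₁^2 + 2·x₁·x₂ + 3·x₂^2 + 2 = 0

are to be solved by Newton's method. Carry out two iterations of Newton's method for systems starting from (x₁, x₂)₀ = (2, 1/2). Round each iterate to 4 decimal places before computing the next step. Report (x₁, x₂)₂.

At (2, 1/2): F = (11.181405, 2.7500).
Jacobian J = [[4·x₁·x₂ + 5·x₂ - 2·cos(x₁) + 2, 2·x₁^2 + 5·x₁ + 2], [2·x₁·x₂ - 2·x₁ + 2·x₂, x₁^2 + 2·x₁ + 6·x₂]].
At the point, J = [[9.332294, 20.0000], [-1.0000, 11.0000]] (det J = 122.655230).
Solving J·Δ = −F gives Δ = (-0.5544, -0.3004).
Then the next iterate is (x₁, x₂)₁ = (1.4456, 0.1996).
Round to (1.4456, 0.1996) and repeat: F = (2.582994, 1.023961), J = [[3.902428, 13.407519], [-1.914916, 6.178559]].
Δ = (-0.0448, -0.1796), so (x₁, x₂)₂ = (1.4008, 0.0200).

(1.4008, 0.0200)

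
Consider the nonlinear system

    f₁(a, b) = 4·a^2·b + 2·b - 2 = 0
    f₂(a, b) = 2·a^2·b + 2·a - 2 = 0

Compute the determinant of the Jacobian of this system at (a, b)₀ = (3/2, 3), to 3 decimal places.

-58.000

J = [[8·a·b, 4·a^2 + 2], [4·a·b + 2, 2·a^2]].
At the point, J = [[36.000, 11.000], [20.000, 4.500]].
det J = -58.000.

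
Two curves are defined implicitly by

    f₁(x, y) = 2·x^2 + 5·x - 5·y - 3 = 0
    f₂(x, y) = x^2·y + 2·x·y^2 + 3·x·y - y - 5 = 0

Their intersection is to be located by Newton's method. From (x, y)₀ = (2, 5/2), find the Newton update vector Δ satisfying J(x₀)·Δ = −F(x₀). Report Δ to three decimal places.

At (2, 5/2): F = (2.500, 42.500).
Jacobian J = [[4·x + 5, -5], [2·x·y + 2·y^2 + 3·y, x^2 + 4·x·y + 3·x - 1]].
At the point, J = [[13.000, -5.000], [30.000, 29.000]] (det J = 527.000).
Solving J·Δ = −F gives Δ = (-0.541, -0.906).

(-0.541, -0.906)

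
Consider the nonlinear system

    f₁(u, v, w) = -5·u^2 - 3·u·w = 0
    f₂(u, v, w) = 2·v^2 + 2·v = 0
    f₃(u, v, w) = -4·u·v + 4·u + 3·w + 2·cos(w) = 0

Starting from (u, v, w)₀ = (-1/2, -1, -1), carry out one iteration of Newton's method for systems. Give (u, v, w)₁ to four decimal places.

(-0.3430, -1.0000, -0.0043)

At (-1/2, -1, -1): F = (-2.7500, 0.0000, -5.919395).
Jacobian J = [[-10·u - 3·w, 0, -3·u], [0, 4·v + 2, 0], [-4·v + 4, -4·u, -2·sin(w) + 3]].
At the point, J = [[8.0000, 0.0000, 1.5000], [0.0000, -2.0000, 0.0000], [8.0000, 2.0000, 4.682942]] (det J = -50.927072).
Solving J·Δ = −F gives Δ = (0.1570, 0.0000, 0.9957).
Then the next iterate is (u, v, w)₁ = (-0.3430, -1.0000, -0.0043).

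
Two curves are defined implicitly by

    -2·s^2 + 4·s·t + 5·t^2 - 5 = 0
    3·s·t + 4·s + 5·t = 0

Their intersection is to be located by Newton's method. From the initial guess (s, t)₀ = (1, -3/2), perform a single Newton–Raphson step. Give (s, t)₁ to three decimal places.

At (1, -3/2): F = (-1.750, -8.000).
Jacobian J = [[-4·s + 4·t, 4·s + 10·t], [3·t + 4, 3·s + 5]].
At the point, J = [[-10.000, -11.000], [-0.500, 8.000]] (det J = -85.500).
Solving J·Δ = −F gives Δ = (-1.193, 0.925).
Then the next iterate is (s, t)₁ = (-0.193, -0.575).

(-0.193, -0.575)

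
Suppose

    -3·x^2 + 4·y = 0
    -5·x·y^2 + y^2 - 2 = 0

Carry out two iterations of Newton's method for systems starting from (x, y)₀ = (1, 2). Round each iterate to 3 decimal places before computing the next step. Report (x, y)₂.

At (1, 2): F = (5.000, -18.000).
Jacobian J = [[-6·x, 4], [-5·y^2, -10·x·y + 2·y]].
At the point, J = [[-6.000, 4.000], [-20.000, -16.000]] (det J = 176.000).
Solving J·Δ = −F gives Δ = (0.045, -1.182).
Then the next iterate is (x, y)₁ = (1.045, 0.818).
Round to (1.045, 0.818) and repeat: F = (-0.00407, -4.82705), J = [[-6.270, 4.000], [-3.34562, -6.91210]].
Δ = (-0.341, -0.533), so (x, y)₂ = (0.704, 0.285).

(0.704, 0.285)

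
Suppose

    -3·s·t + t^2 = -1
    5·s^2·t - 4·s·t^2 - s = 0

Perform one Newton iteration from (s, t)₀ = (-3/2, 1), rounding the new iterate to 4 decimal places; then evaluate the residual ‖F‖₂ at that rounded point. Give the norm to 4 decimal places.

2.0527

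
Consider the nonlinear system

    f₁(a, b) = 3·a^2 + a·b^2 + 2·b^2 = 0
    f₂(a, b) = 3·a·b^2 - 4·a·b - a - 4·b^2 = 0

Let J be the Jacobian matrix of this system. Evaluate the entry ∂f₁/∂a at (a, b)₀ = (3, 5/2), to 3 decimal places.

24.250

∂f₁/∂a = 6·a + b^2.
At (3, 5/2) this is 24.250.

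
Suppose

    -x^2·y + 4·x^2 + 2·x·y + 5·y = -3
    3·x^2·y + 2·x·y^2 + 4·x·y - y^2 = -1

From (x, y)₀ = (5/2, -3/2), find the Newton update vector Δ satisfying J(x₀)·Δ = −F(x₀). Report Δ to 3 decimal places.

(-0.997, 0.549)

At (5/2, -3/2): F = (22.375, -33.125).
Jacobian J = [[-2·x·y + 8·x + 2·y, -x^2 + 2·x + 5], [6·x·y + 2·y^2 + 4·y, 3·x^2 + 4·x·y + 4·x - 2·y]].
At the point, J = [[24.500, 3.750], [-24.000, 16.750]] (det J = 500.375).
Solving J·Δ = −F gives Δ = (-0.997, 0.549).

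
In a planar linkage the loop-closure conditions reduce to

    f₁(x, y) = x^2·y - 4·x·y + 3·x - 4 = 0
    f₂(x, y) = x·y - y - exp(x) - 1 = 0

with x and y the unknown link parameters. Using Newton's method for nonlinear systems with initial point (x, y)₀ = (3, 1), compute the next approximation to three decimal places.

(1.873, -0.212)

At (3, 1): F = (2.000, -19.08554).
Jacobian J = [[2·x·y - 4·y + 3, x^2 - 4·x], [y - exp(x), x - 1]].
At the point, J = [[5.000, -3.000], [-19.08554, 2.000]] (det J = -47.25661).
Solving J·Δ = −F gives Δ = (-1.127, -1.212).
Then the next iterate is (x, y)₁ = (1.873, -0.212).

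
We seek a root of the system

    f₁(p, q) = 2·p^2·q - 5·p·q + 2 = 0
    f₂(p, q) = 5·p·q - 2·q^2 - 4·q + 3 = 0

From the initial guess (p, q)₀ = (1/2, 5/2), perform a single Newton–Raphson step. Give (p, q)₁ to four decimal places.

(0.4281, 1.2697)

At (1/2, 5/2): F = (-3.0000, -13.2500).
Jacobian J = [[4·p·q - 5·q, 2·p^2 - 5·p], [5·q, 5·p - 4·q - 4]].
At the point, J = [[-7.5000, -2.0000], [12.5000, -11.5000]] (det J = 111.2500).
Solving J·Δ = −F gives Δ = (-0.0719, -1.2303).
Then the next iterate is (p, q)₁ = (0.4281, 1.2697).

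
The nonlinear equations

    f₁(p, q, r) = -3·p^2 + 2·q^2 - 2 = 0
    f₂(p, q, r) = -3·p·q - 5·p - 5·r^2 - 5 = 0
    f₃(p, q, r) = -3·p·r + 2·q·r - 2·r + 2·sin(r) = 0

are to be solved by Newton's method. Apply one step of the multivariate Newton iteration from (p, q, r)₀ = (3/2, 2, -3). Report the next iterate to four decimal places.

At (3/2, 2, -3): F = (-0.7500, -66.5000, 7.217760).
Jacobian J = [[-6·p, 4·q, 0], [-3·q - 5, -3·p, -10·r], [-3·r, 2·r, -3·p + 2·q + 2·cos(r) - 2]].
At the point, J = [[-9.0000, 8.0000, 0.0000], [-11.0000, -4.5000, 30.0000], [9.0000, -6.0000, -4.479985]] (det J = -35.678072).
Solving J·Δ = −F gives Δ = (-22.4566, -25.1700, -9.7929).
Then the next iterate is (p, q, r)₁ = (-20.9566, -23.1700, -12.7929).

(-20.9566, -23.1700, -12.7929)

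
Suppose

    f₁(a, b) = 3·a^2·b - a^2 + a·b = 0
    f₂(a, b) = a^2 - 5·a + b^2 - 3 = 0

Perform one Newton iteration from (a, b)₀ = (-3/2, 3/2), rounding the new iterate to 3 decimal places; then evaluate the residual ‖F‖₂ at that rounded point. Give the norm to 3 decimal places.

At (-3/2, 3/2): F = (5.625, 9.000).
Jacobian J = [[6·a·b - 2·a + b, 3·a^2 + a], [2·a - 5, 2·b]].
At the point, J = [[-9.000, 5.250], [-8.000, 3.000]] (det J = 15.000).
Solving J·Δ = −F gives Δ = (2.025, 2.400).
Then the next iterate is (a, b)₁ = (0.525, 3.900).
Re-evaluating at (0.525, 3.900): F = (4.99669, 9.86062), so ‖F‖₂ = 11.054.

11.054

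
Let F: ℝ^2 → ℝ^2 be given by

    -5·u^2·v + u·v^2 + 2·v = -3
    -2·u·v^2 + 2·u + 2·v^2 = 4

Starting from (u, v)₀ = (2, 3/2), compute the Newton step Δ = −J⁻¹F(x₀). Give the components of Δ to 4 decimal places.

At (2, 3/2): F = (-19.5000, -4.5000).
Jacobian J = [[-10·u·v + v^2, -5·u^2 + 2·u·v + 2], [-2·v^2 + 2, -4·u·v + 4·v]].
At the point, J = [[-27.7500, -12.0000], [-2.5000, -6.0000]] (det J = 136.5000).
Solving J·Δ = −F gives Δ = (-0.4615, -0.5577).

(-0.4615, -0.5577)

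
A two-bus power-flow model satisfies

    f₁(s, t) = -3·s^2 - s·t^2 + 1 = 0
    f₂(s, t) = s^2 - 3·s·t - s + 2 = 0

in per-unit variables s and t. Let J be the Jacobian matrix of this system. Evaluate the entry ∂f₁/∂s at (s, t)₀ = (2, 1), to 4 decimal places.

∂f₁/∂s = -6·s - t^2.
At (2, 1) this is -13.0000.

-13.0000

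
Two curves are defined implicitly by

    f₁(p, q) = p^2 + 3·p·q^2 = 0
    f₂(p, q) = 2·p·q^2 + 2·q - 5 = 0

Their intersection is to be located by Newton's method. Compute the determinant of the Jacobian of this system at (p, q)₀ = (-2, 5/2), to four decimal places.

109.5000

J = [[2·p + 3·q^2, 6·p·q], [2·q^2, 4·p·q + 2]].
At the point, J = [[14.7500, -30.0000], [12.5000, -18.0000]].
det J = 109.5000.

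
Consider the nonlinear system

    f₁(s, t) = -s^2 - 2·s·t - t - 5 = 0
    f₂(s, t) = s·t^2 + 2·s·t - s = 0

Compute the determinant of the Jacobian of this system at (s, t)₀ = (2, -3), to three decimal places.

-6.000

J = [[-2·s - 2·t, -2·s - 1], [t^2 + 2·t - 1, 2·s·t + 2·s]].
At the point, J = [[2.000, -5.000], [2.000, -8.000]].
det J = -6.000.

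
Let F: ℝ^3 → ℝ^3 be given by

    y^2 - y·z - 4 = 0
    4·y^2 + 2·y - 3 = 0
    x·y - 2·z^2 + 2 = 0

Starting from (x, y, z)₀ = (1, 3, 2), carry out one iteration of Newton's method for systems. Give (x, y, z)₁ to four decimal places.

(-3.7222, 1.5000, -0.3333)

At (1, 3, 2): F = (-1.0000, 39.0000, -3.0000).
Jacobian J = [[0, 2·y - z, -y], [0, 8·y + 2, 0], [y, x, -4·z]].
At the point, J = [[0.0000, 4.0000, -3.0000], [0.0000, 26.0000, 0.0000], [3.0000, 1.0000, -8.0000]] (det J = 234.0000).
Solving J·Δ = −F gives Δ = (-4.7222, -1.5000, -2.3333).
Then the next iterate is (x, y, z)₁ = (-3.7222, 1.5000, -0.3333).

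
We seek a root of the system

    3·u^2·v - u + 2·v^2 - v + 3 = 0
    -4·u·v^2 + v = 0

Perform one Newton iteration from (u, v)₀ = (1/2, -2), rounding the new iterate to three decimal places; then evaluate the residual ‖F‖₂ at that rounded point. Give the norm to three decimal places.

4.024

At (1/2, -2): F = (11.000, -10.000).
Jacobian J = [[6·u·v - 1, 3·u^2 + 4·v - 1], [-4·v^2, -8·u·v + 1]].
At the point, J = [[-7.000, -8.250], [-16.000, 9.000]] (det J = -195.000).
Solving J·Δ = −F gives Δ = (0.085, 1.262).
Then the next iterate is (u, v)₁ = (0.585, -0.738).
Re-evaluating at (0.585, -0.738): F = (3.48460, -2.01247), so ‖F‖₂ = 4.024.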